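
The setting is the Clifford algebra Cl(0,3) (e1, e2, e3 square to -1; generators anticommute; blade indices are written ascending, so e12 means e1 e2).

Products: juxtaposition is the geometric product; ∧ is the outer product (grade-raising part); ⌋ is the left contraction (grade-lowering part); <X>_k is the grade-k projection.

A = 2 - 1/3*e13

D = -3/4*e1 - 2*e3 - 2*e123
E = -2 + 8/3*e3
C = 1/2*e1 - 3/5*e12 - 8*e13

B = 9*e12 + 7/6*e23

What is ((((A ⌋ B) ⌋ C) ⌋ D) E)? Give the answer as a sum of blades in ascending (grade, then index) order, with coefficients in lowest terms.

step 1: 18*e12 + 7/3*e23
step 2: 54/5
step 3: -81/10*e1 - 108/5*e3 - 108/5*e123
step 4: 288/5 + 81/5*e1 + 216/5*e3 + 288/5*e12 - 108/5*e13 + 216/5*e123
Answer: 288/5 + 81/5*e1 + 216/5*e3 + 288/5*e12 - 108/5*e13 + 216/5*e123


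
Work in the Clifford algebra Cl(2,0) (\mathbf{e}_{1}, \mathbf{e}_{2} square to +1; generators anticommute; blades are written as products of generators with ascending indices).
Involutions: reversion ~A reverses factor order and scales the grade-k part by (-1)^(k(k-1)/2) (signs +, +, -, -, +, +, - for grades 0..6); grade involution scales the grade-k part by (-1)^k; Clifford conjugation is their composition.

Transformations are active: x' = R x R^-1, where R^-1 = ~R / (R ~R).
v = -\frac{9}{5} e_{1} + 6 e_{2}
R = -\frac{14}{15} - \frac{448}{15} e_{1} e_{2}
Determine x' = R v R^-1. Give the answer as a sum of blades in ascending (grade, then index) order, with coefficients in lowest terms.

~R = -\frac{14}{15} + \frac{448}{15} e_{1} e_{2}, and R ~R = \frac{8036}{9}, so R^-1 = ~R / (\frac{8036}{9}).
R v = -\frac{4438}{25} e_{1} - \frac{1484}{25} e_{2}
Answer: \frac{11127}{5125} e_{1} - \frac{30114}{5125} e_{2}


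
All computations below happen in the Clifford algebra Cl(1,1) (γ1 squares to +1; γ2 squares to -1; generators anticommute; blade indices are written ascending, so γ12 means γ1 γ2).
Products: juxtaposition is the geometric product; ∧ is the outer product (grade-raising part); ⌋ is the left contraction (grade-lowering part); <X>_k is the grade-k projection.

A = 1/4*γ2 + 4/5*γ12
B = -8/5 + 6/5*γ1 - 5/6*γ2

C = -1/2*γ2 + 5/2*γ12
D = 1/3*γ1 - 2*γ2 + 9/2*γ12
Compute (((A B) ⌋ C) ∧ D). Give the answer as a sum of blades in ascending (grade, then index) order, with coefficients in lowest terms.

step 1: 5/24 + 2/3*γ1 - 34/25*γ2 - 79/50*γ12
step 2: -463/100 - 17/5*γ1 + 25/16*γ2 + 25/48*γ12
step 3: -463/300*γ1 + 463/50*γ2 - 17467/1200*γ12
Answer: -463/300*γ1 + 463/50*γ2 - 17467/1200*γ12


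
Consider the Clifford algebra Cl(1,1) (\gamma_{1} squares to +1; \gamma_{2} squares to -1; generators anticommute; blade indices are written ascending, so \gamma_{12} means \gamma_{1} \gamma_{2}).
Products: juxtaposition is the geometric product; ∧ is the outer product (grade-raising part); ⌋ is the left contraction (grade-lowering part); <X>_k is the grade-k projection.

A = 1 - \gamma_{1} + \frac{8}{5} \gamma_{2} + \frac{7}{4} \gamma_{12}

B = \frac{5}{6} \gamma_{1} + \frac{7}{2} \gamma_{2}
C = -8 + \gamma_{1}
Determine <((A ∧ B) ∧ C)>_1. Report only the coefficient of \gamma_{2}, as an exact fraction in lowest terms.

step 1: \frac{5}{6} \gamma_{1} + \frac{7}{2} \gamma_{2} - \frac{29}{6} \gamma_{12}
step 2: -\frac{20}{3} \gamma_{1} - 28 \gamma_{2} + \frac{211}{6} \gamma_{12}
step 3: -\frac{20}{3} \gamma_{1} - 28 \gamma_{2}
Answer: -28


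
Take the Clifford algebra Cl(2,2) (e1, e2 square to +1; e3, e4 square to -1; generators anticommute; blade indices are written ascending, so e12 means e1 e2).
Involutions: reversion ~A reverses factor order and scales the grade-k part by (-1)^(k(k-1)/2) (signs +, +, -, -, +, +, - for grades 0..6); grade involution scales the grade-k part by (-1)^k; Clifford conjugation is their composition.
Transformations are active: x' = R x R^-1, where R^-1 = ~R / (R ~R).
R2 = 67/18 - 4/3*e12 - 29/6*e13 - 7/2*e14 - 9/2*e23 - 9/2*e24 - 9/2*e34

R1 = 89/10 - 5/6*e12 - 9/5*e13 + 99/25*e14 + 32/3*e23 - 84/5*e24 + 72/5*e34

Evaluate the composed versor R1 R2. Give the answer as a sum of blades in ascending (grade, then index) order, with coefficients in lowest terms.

Distribute over the grade parts of R1 (each basis-blade product reordered to ascending indices, repeated generators contracted through their squares):
<R1>_0 (= 89/10) R2 = 5963/180 - 178/15*e12 - 2581/60*e13 - 623/20*e14 - 801/20*e23 - 801/20*e24 - 801/20*e34
<R1>_2 (= -5/6*e12 - 9/5*e13 + 99/25*e14 + 32/3*e23 - 84/5*e24 + 72/5*e34) R2 = 19379/225 - 54179/2700*e12 + 39467/900*e13 - 8161/100*e14 + 96377/540*e23 - 8753/100*e24 + 3794/25*e34 - 47971/300*e1234
Summing the partial products and collecting blades:
Answer: 35777/300 - 86219/2700*e12 + 188/225*e13 - 2819/25*e14 + 7475/54*e23 - 6379/50*e24 + 11171/100*e34 - 47971/300*e1234


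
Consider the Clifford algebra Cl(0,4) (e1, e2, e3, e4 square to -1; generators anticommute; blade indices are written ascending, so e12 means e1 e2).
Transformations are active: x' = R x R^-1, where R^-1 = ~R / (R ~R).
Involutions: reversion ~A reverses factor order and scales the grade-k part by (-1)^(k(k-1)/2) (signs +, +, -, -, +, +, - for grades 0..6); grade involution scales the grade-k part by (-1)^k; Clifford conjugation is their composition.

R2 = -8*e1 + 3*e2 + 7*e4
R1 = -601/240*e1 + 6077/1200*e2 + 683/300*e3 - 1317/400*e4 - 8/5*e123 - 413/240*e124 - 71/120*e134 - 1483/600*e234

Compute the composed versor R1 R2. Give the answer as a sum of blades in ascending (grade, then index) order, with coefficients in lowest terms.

Distribute over the terms of R2 (each basis-blade product reordered to ascending indices, repeated generators contracted through their squares):
R1 (-8*e1) = -601/30 + 6077/150*e12 + 1366/75*e13 - 1317/50*e14 - 64/5*e23 - 413/30*e24 - 71/15*e34 - 1483/75*e1234
R1 (3*e2) = -6077/400 - 601/80*e12 - 24/5*e13 - 413/80*e14 - 683/100*e23 + 3951/400*e24 + 1483/200*e34 - 71/40*e1234
R1 (7*e4) = 9219/400 + 2891/240*e12 + 497/120*e13 - 4207/240*e14 + 10381/600*e23 + 42539/1200*e24 + 4781/300*e34 - 56/5*e1234
Summing the partial products and collecting blades:
Answer: -7307/600 + 6757/150*e12 + 3511/200*e13 - 29419/600*e14 - 1397/600*e23 + 789/25*e24 + 11171/600*e34 - 19649/600*e1234


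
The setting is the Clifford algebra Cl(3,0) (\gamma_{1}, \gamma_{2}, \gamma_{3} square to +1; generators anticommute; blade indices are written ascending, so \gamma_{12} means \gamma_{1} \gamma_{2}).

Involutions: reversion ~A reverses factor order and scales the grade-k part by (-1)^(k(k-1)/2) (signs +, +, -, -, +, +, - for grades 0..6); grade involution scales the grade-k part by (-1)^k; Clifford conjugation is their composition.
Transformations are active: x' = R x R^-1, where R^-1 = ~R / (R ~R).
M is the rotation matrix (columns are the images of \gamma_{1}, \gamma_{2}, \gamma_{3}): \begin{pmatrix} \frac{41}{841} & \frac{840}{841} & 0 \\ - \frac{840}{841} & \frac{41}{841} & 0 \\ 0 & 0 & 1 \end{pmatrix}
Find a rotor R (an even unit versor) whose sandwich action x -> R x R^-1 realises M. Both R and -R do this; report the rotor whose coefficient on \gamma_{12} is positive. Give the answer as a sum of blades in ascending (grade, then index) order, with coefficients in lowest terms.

Method: write R = a + b12*\gamma_{12} + b13*\gamma_{13} + b23*\gamma_{23} with a^2 + b12^2 + b13^2 + b23^2 = 1 (so R^-1 = ~R). Expanding the columns R e_j ~R gives tr M = 4a^2 - 1 and, from the antisymmetric part, M21 - M12 = -4a*b12, M13 - M31 = 4a*b13, M32 - M23 = -4a*b23.
Here tr M = \frac{923}{841}, so a^2 = (1 + tr M)/4 = \frac{441}{841} and a = ±\frac{21}{29}. Taking a = \frac{21}{29}: M21 - M12 = -\frac{1680}{841}, M13 - M31 = 0, M32 - M23 = 0, giving b12 = \frac{20}{29}, b13 = 0, b23 = 0, i.e. R = \frac{21}{29} + \frac{20}{29} \gamma_{12}.
Its \gamma_{12} coefficient is already positive.
Answer: \frac{21}{29} + \frac{20}{29} \gamma_{12}. Note: both R and -R realise this M (trace \frac{923}{841}); the covering map identifies them, and the \gamma_{12}-coefficient sign is the tie-breaker.


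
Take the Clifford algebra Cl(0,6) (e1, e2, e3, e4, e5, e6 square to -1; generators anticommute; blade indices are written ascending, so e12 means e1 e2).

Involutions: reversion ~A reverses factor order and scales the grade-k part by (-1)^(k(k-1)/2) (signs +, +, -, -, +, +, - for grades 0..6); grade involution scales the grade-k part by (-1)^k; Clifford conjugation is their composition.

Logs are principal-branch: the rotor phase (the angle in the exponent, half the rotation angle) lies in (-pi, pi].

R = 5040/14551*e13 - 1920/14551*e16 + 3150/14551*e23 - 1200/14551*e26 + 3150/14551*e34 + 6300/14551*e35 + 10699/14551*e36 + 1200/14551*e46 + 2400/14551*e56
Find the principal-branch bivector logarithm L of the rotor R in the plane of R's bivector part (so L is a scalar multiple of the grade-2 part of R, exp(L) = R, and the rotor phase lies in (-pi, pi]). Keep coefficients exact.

The scalar part of R is 0, so the principal-branch rotor phase is pinned; divide the bivector part by its sine to get the unit plane — L is the phase times that plane.
Concretely: cos(phase) = 0 gives phase = ±pi/2, and since phase/sin(phase) is even the sign is immaterial: L = (phase/sin(phase)) * <R>_2 = (pi/2) * <R>_2.
Answer: 2520*pi/14551*e13 - 960*pi/14551*e16 + 1575*pi/14551*e23 - 600*pi/14551*e26 + 1575*pi/14551*e34 + 3150*pi/14551*e35 + 10699*pi/29102*e36 + 600*pi/14551*e46 + 1200*pi/14551*e56


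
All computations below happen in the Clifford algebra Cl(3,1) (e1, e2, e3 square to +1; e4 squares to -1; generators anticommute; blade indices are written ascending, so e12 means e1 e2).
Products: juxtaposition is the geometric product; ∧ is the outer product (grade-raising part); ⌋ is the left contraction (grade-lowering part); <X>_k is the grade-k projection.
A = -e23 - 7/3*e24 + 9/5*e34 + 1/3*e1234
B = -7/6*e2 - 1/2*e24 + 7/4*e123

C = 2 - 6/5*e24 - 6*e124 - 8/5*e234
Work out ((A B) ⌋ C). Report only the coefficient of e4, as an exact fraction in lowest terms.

step 1: 7/6 + 7/4*e1 - 7/6*e3 - 77/36*e4 + 1/6*e13 + 9/10*e23 - 1/2*e34 - 63/20*e124 - 161/36*e134 - 21/10*e234
step 2: 3689/150 + 101/30*e2 + 36/25*e4 - 77/6*e12 - 154/45*e23 - 413/30*e24 - 7*e124 - 28/15*e234
Answer: 36/25


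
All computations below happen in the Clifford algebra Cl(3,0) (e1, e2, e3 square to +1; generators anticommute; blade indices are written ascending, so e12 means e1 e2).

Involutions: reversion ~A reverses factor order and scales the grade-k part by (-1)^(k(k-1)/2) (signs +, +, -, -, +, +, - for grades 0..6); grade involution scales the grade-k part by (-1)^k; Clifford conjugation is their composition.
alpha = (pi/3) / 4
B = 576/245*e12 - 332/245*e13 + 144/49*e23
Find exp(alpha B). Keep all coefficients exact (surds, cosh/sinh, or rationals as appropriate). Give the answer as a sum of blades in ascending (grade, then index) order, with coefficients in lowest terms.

B^2 term by term: the squares give (576/245)^2*(e12)^2 + (-332/245)^2*(e13)^2 + (144/49)^2*(e23)^2 = 331776/60025*(-1) + 110224/60025*(-1) + 20736/2401*(-1) = -16 (each basis 2-blade squares to minus the product of its generators' squares); cross terms between blades sharing an index anticommute and cancel. So B^2 = -16.
B^2 = -16 — the negative square puts this in the circular regime; l = 4, alpha*l = pi/3, so exp(alpha B) = cos(pi/3) + (sin(pi/3)/4)*B = 1/2 + (sqrt(3)/8)*B.
Answer: 1/2 + 72*sqrt(3)/245*e12 - 83*sqrt(3)/490*e13 + 18*sqrt(3)/49*e23


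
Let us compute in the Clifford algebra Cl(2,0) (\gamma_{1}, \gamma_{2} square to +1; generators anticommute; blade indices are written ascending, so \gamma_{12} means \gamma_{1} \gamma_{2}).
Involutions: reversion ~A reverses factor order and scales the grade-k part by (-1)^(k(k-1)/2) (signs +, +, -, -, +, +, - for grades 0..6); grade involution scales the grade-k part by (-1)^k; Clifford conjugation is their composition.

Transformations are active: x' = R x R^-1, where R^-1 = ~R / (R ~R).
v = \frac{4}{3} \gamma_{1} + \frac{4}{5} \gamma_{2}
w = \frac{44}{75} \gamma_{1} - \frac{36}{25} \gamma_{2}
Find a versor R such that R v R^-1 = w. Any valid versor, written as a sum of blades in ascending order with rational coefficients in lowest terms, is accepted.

Reasoning: v^2 = w^2 = \frac{544}{225} since conjugation preserves the quadratic form; R = v + w = \frac{48}{25} \gamma_{1} - \frac{16}{25} \gamma_{2} is then valid when invertible, keeping its own part and reversing (v - w)/2.
Answer: \frac{48}{25} \gamma_{1} - \frac{16}{25} \gamma_{2}


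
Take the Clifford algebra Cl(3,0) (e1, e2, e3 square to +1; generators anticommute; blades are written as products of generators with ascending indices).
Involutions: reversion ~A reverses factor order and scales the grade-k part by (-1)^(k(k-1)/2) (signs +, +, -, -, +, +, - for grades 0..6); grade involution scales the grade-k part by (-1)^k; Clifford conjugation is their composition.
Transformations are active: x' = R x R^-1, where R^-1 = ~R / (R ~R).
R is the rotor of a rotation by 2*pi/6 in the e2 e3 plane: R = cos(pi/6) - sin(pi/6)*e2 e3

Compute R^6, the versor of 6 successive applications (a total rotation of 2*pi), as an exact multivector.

The rotor phase is half the rotation angle and phases add under composition, so 6 steps in the e2 e3 plane accumulate phase 6*(pi/6) = pi: R^6 = cos(pi) - sin(pi)*e2 e3.
cos(pi) = -1 and sin(pi) = 0, so R^6 = -1. The total rotation 2*pi is 1 full turn, so every vector returns to itself, yet the rotor is -1, on the OTHER sheet of the double cover (an odd number of 2*pi turns).
Answer: -1


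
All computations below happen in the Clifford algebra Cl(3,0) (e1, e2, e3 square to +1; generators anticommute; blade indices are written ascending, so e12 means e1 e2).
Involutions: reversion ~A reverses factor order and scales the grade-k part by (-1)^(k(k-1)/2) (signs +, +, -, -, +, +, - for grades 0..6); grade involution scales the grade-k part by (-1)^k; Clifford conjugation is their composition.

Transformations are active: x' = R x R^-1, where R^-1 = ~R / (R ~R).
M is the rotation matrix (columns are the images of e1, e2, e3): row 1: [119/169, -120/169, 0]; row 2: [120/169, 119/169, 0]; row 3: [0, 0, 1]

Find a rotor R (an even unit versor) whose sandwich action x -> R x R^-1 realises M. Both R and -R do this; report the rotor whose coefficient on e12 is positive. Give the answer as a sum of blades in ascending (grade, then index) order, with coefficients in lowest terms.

Method: write R = a + b12*e12 + b13*e13 + b23*e23 with a^2 + b12^2 + b13^2 + b23^2 = 1 (so R^-1 = ~R). Expanding the columns R e_j ~R gives tr M = 4a^2 - 1 and, from the antisymmetric part, M21 - M12 = -4a*b12, M13 - M31 = 4a*b13, M32 - M23 = -4a*b23.
Here tr M = 407/169, so a^2 = (1 + tr M)/4 = 144/169 and a = ±12/13. Taking a = 12/13: M21 - M12 = 240/169, M13 - M31 = 0, M32 - M23 = 0, giving b12 = -5/13, b13 = 0, b23 = 0, i.e. R = 12/13 - 5/13*e12.
Its e12 coefficient is negative, so report the other preimage -R.
Answer: -12/13 + 5/13*e12. Note: both R and -R realise this M (trace 407/169); the covering map identifies them, and the e12-coefficient sign is the tie-breaker.


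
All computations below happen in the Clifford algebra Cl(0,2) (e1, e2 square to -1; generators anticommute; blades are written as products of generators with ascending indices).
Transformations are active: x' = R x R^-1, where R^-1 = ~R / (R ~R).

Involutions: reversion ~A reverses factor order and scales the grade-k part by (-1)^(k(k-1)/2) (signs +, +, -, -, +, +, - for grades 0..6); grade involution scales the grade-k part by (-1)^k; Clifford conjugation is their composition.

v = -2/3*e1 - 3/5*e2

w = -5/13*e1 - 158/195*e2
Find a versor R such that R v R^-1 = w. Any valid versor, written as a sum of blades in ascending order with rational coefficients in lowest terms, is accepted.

Since q(v) = q(w) = -181/225, the sum R = v + w = -41/39*e1 - 55/39*e2 does the job whenever invertible.
Answer: -41/39*e1 - 55/39*e2


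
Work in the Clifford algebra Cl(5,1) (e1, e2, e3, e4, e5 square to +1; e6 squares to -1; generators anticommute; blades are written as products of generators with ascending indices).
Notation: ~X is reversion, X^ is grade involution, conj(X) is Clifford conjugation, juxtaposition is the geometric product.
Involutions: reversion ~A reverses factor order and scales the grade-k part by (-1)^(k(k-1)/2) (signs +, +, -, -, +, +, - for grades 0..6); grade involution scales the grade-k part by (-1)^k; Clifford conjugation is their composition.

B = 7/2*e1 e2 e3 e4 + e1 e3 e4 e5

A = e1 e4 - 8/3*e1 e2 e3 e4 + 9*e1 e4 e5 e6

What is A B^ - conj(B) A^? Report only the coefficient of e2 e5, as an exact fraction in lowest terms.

first term: -28/3 - 7/2*e2 e3 - 8/3*e2 e5 + e3 e5 - 9*e3 e6 - 63/2*e2 e3 e5 e6
second term: -28/3 - 7/2*e2 e3 + 8/3*e2 e5 + e3 e5 + 9*e3 e6 - 63/2*e2 e3 e5 e6
Answer: -16/3


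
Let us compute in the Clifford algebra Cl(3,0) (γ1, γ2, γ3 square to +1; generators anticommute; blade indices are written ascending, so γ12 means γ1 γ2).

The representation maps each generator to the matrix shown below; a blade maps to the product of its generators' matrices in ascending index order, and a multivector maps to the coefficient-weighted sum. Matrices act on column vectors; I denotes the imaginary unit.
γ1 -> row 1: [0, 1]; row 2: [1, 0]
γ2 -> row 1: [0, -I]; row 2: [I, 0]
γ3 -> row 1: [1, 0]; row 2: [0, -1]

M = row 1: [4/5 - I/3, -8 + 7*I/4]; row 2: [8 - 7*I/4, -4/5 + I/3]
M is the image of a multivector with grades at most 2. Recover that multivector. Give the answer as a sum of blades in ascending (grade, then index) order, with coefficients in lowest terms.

Method: 1, rho(γ1), rho(γ2), rho(γ3) form a trace-orthogonal basis of the 2x2 complex matrices (tr(X Y) = 2 if X = Y, else 0), so M = m0*1 + m1*rho(γ1) + m2*rho(γ2) + m3*rho(γ3) with m0 = tr(M)/2 = 0, m1 = tr(M rho(γ1))/2 = 0, m2 = tr(M rho(γ2))/2 = -7/4 - 8*I, m3 = tr(M rho(γ3))/2 = 4/5 - I/3.
Multiplying table entries, the bivector images are rho(γ12) = I*rho(γ3), rho(γ13) = -I*rho(γ2), rho(γ23) = I*rho(γ1); with real blade coefficients the real parts of m0..m3 are the coefficients of 1, γ1, γ2, γ3 and the imaginary parts give the bivectors (γ23: Im m1, γ13: -Im m2, γ12: Im m3).
Answer: -7/4*γ2 + 4/5*γ3 - 1/3*γ12 + 8*γ13


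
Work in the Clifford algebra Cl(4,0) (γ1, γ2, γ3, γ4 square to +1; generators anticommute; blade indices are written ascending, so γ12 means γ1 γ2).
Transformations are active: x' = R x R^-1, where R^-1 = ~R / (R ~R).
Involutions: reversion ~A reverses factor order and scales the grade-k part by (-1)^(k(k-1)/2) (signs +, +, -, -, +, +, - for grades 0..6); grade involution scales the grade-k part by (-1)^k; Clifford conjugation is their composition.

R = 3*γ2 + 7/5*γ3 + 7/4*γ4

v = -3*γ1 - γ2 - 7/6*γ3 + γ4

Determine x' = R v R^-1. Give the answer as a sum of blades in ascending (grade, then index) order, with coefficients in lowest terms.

~R = 3*γ2 + 7/5*γ3 + 7/4*γ4, and R ~R = 5609/400, so R^-1 = ~R / (5609/400).
R v = -173/60 + 9*γ12 + 21/5*γ13 + 21/4*γ14 - 21/10*γ23 + 19/4*γ24 + 413/120*γ34
Answer: 3*γ1 - 1311/5609*γ2 + 6629/11218*γ3 - 28937/16827*γ4


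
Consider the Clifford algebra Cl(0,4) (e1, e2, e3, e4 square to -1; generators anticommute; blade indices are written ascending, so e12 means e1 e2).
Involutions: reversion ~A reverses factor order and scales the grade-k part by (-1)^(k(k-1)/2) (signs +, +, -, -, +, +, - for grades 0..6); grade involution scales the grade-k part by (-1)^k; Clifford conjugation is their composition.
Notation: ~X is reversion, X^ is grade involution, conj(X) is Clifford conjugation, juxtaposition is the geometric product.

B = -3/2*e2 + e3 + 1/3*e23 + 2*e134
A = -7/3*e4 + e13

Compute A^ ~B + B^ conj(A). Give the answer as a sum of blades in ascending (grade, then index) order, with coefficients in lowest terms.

first term: -e1 + 2*e4 - 1/3*e12 + 14/3*e13 + 7/2*e24 - 7/3*e34 + 3/2*e123 - 7/9*e234
second term: e1 - 2*e4 + 1/3*e12 + 14/3*e13 + 7/2*e24 - 7/3*e34 + 3/2*e123 + 7/9*e234
Answer: 28/3*e13 + 7*e24 - 14/3*e34 + 3*e123


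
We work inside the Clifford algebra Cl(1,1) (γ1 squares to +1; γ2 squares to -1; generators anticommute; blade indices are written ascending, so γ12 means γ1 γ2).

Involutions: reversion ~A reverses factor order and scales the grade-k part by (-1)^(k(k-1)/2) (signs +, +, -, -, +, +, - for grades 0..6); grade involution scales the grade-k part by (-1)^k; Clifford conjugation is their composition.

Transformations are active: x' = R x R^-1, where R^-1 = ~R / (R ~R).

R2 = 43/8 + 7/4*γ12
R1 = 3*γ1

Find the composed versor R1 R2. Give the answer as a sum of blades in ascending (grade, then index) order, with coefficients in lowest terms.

Distribute over the terms of R1 (each basis-blade product reordered to ascending indices, repeated generators contracted through their squares):
(3*γ1) R2 = 129/8*γ1 + 21/4*γ2
Answer: 129/8*γ1 + 21/4*γ2


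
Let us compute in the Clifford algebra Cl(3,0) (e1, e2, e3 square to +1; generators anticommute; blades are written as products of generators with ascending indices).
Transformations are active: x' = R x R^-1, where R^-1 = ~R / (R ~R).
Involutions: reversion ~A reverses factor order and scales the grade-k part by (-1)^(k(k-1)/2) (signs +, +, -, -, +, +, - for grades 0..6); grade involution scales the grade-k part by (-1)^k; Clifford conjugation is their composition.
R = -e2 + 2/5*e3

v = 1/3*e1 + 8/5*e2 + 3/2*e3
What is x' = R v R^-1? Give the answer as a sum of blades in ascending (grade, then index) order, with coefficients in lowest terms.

~R = -e2 + 2/5*e3, and R ~R = 29/25, so R^-1 = ~R / (29/25).
R v = -1 + 1/3*e1 e2 - 2/15*e1 e3 - 107/50*e2 e3
Answer: -1/3*e1 + 18/145*e2 - 127/58*e3


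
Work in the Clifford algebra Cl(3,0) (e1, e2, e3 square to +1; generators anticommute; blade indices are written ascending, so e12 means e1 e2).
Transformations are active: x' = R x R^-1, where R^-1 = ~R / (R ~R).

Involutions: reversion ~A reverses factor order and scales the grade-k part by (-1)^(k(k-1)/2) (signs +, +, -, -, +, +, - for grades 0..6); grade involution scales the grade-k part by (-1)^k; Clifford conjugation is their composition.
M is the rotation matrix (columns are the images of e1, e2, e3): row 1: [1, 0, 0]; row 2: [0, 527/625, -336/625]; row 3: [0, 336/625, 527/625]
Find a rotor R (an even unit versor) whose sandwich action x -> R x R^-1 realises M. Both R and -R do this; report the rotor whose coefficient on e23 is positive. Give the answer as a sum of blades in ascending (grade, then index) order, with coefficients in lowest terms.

Method: write R = a + b12*e12 + b13*e13 + b23*e23 with a^2 + b12^2 + b13^2 + b23^2 = 1 (so R^-1 = ~R). Expanding the columns R e_j ~R gives tr M = 4a^2 - 1 and, from the antisymmetric part, M21 - M12 = -4a*b12, M13 - M31 = 4a*b13, M32 - M23 = -4a*b23.
Here tr M = 1679/625, so a^2 = (1 + tr M)/4 = 576/625 and a = ±24/25. Taking a = 24/25: M21 - M12 = 0, M13 - M31 = 0, M32 - M23 = 672/625, giving b12 = 0, b13 = 0, b23 = -7/25, i.e. R = 24/25 - 7/25*e23.
Its e23 coefficient is negative, so report the other preimage -R.
Answer: -24/25 + 7/25*e23. Uniqueness: Spin(3) -> SO(3) maps R and -R to the same rotation of trace 1679/625; fixing the sign of the e23 coefficient removes the ambiguity.


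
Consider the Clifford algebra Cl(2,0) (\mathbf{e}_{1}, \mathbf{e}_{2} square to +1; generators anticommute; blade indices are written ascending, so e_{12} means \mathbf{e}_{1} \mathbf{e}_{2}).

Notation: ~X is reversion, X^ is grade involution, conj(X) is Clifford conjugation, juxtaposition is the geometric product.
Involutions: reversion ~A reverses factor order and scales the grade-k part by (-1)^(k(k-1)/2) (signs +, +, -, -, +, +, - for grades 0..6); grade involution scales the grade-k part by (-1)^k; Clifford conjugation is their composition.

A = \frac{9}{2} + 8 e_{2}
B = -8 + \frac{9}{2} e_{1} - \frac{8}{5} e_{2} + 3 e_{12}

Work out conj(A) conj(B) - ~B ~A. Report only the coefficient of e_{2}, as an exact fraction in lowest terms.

first term: -\frac{244}{5} - \frac{177}{4} e_{1} + \frac{356}{5} e_{2} - \frac{99}{2} e_{12}
second term: -\frac{244}{5} - \frac{15}{4} e_{1} - \frac{356}{5} e_{2} + \frac{45}{2} e_{12}
Answer: \frac{712}{5}


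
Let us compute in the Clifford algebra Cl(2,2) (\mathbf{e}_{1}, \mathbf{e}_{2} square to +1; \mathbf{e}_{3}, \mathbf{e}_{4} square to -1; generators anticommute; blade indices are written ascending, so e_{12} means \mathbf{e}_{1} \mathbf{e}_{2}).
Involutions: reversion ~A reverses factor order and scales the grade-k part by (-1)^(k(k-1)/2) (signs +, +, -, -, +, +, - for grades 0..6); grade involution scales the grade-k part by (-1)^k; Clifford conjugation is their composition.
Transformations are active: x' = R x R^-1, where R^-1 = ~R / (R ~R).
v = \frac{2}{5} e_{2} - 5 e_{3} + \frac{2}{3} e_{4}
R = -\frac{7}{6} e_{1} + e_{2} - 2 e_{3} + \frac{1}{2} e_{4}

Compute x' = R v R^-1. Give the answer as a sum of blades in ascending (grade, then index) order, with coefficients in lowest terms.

~R = -\frac{7}{6} e_{1} + e_{2} - 2 e_{3} + \frac{1}{2} e_{4}, and R ~R = -\frac{17}{9}, so R^-1 = ~R / (-\frac{17}{9}).
R v = -\frac{149}{15} - \frac{7}{15} e_{12} + \frac{35}{6} e_{13} - \frac{7}{9} e_{14} - \frac{21}{5} e_{23} + \frac{7}{15} e_{24} + \frac{7}{6} e_{34}
Answer: -\frac{1043}{85} e_{1} + \frac{172}{17} e_{2} - \frac{1363}{85} e_{3} + \frac{1171}{255} e_{4}


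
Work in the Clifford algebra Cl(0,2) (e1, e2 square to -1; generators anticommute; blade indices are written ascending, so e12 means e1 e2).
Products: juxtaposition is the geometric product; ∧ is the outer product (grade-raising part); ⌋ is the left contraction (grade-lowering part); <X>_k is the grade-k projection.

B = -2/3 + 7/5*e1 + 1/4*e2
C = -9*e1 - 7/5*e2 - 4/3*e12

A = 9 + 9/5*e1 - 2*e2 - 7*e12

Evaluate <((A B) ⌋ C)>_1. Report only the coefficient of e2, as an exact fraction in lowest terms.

step 1: -401/50 + 263/20*e1 - 373/60*e2 + 95/12*e12
step 2: 54091/450 + 36211/450*e1 + 21571/750*e2 + 802/75*e12
step 3: 36211/450*e1 + 21571/750*e2
Answer: 21571/750


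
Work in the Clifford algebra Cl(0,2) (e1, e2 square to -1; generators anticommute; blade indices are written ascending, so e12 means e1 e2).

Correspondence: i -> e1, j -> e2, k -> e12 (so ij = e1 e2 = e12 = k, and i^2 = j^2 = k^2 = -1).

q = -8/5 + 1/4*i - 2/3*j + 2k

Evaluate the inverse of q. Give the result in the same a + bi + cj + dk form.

In blades: q = -8/5 + 1/4*e1 - 2/3*e2 + 2*e12.
With qbar = -8/5 - 1/4*e1 + 2/3*e2 - 2*e12 (scalar fixed, mapped units negated), q qbar = 25441/3600 (the sum of squared coefficients), so q^-1 = qbar / (25441/3600) = -5760/25441 - 900/25441*e1 + 2400/25441*e2 - 7200/25441*e12; translating back:
Answer: -5760/25441 - 900/25441*i + 2400/25441*j - 7200/25441*k


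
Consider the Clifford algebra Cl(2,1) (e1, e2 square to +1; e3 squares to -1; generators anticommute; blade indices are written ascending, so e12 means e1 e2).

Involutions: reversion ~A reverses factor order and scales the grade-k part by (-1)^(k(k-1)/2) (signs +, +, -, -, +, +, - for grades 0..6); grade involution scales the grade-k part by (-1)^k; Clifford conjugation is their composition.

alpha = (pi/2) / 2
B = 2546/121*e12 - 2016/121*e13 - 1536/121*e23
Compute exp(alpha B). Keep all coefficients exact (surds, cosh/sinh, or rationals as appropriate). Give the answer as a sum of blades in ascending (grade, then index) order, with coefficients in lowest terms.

B^2 term by term: the squares give (2546/121)^2*(e12)^2 + (-2016/121)^2*(e13)^2 + (-1536/121)^2*(e23)^2 = 6482116/14641*(-1) + 4064256/14641*(+1) + 2359296/14641*(+1) = -4 (each basis 2-blade squares to minus the product of its generators' squares); cross terms between blades sharing an index anticommute and cancel. So B^2 = -4.
B^2 = -4 — since the square is negative, the closed form is circular: l = 2, alpha*l = pi/2, so exp(alpha B) = cos(pi/2) + (sin(pi/2)/2)*B = 0 + (1/2)*B.
Answer: 1273/121*e12 - 1008/121*e13 - 768/121*e23


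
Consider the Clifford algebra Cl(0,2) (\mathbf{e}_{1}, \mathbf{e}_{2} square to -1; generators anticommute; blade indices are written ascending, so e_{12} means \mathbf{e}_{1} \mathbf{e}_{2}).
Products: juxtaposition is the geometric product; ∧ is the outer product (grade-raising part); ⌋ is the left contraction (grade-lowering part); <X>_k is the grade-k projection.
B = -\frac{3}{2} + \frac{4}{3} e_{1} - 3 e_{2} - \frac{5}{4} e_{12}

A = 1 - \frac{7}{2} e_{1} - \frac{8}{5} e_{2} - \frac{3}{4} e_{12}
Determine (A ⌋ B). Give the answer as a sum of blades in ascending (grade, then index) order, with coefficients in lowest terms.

step 1: -\frac{617}{240} + \frac{10}{3} e_{1} - \frac{59}{8} e_{2} - \frac{5}{4} e_{12}
Answer: -\frac{617}{240} + \frac{10}{3} e_{1} - \frac{59}{8} e_{2} - \frac{5}{4} e_{12}


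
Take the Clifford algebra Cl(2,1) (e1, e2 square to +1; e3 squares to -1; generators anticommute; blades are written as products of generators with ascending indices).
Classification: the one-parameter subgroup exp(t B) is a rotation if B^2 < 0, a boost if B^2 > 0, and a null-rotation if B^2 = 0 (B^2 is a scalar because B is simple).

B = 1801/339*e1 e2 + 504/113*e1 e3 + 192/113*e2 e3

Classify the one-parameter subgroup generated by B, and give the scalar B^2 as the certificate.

B^2 term by term: the squares give (1801/339)^2*(e1 e2)^2 + (504/113)^2*(e1 e3)^2 + (192/113)^2*(e2 e3)^2 = 3243601/114921*(-1) + 254016/12769*(+1) + 36864/12769*(+1) = -49/9 (each basis 2-blade squares to minus the product of its generators' squares); cross terms between blades sharing an index anticommute and cancel. So B^2 = -49/9.
Answer: rotation, certificate B^2 = -49/9. Certificate logic: -49/9 is a conjugation-invariant scalar, so its sign fixes rotation versus boost versus null-rotation outright.


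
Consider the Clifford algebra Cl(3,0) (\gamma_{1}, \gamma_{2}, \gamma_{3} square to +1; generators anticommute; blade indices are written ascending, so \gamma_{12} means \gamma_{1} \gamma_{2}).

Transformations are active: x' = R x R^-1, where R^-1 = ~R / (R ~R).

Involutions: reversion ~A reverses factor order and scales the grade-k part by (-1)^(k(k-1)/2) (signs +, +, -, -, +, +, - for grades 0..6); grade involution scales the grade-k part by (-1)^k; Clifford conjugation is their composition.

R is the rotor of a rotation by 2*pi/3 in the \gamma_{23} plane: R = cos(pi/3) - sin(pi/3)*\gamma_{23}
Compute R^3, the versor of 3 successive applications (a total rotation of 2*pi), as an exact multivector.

Rotor phase runs at HALF the rotation angle; powers of one rotor simply add phase, so after 3 steps in \gamma_{23} the phase is 3*pi/3 = \pi and R^3 = cos(\pi) - sin(\pi)*\gamma_{23}.
cos(\pi) = -1 and sin(\pi) = 0, so R^3 = -1. The total rotation 2*pi is 1 full turn, so every vector returns to itself, yet the rotor is -1, on the OTHER sheet of the double cover (an odd number of 2*pi turns).
Answer: -1


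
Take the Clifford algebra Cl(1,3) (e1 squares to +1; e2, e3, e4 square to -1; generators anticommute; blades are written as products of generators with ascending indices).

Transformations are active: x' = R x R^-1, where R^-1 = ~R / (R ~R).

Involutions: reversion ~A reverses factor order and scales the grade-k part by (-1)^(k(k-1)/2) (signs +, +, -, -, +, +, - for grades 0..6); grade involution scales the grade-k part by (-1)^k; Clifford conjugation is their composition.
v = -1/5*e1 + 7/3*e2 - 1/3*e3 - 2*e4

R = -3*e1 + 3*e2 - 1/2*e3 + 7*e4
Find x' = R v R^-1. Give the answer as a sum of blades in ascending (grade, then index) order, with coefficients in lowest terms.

~R = -3*e1 + 3*e2 - 1/2*e3 + 7*e4, and R ~R = -197/4, so R^-1 = ~R / (-197/4).
R v = 223/30 - 32/5*e1 e2 + 9/10*e1 e3 + 37/5*e1 e4 + 1/6*e2 e3 - 67/3*e2 e4 + 10/3*e3 e4
Answer: 1089/985*e1 - 9571/2955*e2 + 477/985*e3 - 334/2955*e4


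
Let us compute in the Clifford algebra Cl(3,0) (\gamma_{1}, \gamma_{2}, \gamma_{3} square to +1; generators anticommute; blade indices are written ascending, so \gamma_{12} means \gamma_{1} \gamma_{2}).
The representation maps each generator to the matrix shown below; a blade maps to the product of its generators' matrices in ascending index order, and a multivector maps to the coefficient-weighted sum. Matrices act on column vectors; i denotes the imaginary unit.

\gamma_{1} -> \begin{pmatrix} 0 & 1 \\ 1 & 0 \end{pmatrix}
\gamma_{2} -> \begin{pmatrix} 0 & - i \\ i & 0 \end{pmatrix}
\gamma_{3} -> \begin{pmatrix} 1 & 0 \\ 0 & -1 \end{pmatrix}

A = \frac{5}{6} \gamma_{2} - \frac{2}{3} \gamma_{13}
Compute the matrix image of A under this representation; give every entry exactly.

Bivector images (products of the table entries): rho(\gamma_{13}) = rho(\gamma_{1})rho(\gamma_{3}) = \begin{pmatrix} 0 & -1 \\ 1 & 0 \end{pmatrix}.
M = (\frac{5}{6})*rho(\gamma_{2}) + (-\frac{2}{3})*rho(\gamma_{13}), summed entrywise:
Answer: \begin{pmatrix} 0 & \frac{2}{3} - \frac{5 i}{6} \\ - \frac{2}{3} + \frac{5 i}{6} & 0 \end{pmatrix}


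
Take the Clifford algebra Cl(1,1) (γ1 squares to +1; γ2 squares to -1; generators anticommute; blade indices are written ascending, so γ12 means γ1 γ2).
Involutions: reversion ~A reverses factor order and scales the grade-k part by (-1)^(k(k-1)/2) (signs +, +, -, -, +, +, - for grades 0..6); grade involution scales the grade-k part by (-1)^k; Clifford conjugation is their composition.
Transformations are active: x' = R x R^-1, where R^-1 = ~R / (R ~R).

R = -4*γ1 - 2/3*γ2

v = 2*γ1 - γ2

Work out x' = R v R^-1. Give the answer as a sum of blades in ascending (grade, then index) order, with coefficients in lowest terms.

~R = -4*γ1 - 2/3*γ2, and R ~R = 140/9, so R^-1 = ~R / (140/9).
R v = -26/3 + 16/3*γ12
Answer: 86/35*γ1 + 61/35*γ2


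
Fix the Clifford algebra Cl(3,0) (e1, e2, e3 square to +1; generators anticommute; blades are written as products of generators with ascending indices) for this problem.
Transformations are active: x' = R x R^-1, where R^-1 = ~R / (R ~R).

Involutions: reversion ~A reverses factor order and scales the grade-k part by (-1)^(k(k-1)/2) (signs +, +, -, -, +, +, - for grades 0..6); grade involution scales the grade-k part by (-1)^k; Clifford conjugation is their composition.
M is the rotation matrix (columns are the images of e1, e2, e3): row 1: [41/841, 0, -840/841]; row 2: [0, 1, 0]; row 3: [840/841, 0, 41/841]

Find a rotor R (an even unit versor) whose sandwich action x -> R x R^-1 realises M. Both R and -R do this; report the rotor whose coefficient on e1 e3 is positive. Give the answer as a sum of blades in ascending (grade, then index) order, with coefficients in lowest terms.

Method: write R = a + b12*e1 e2 + b13*e1 e3 + b23*e2 e3 with a^2 + b12^2 + b13^2 + b23^2 = 1 (so R^-1 = ~R). Expanding the columns R e_j ~R gives tr M = 4a^2 - 1 and, from the antisymmetric part, M21 - M12 = -4a*b12, M13 - M31 = 4a*b13, M32 - M23 = -4a*b23.
Here tr M = 923/841, so a^2 = (1 + tr M)/4 = 441/841 and a = ±21/29. Taking a = 21/29: M21 - M12 = 0, M13 - M31 = -1680/841, M32 - M23 = 0, giving b12 = 0, b13 = -20/29, b23 = 0, i.e. R = 21/29 - 20/29*e1 e3.
Its e1 e3 coefficient is negative, so report the other preimage -R.
Answer: -21/29 + 20/29*e1 e3. Why the constraint matters: R and -R act identically through the sandwich — M has trace 923/841 either way — so only the sign condition on e1 e3 picks one of the two preimages.


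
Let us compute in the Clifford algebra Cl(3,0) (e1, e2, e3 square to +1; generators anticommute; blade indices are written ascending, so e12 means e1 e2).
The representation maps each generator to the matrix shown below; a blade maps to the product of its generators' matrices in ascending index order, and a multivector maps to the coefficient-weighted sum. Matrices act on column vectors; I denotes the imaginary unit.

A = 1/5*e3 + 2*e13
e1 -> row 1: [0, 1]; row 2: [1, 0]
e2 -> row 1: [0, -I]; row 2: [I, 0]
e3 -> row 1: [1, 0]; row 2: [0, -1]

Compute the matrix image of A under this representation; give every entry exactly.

Bivector images (products of the table entries): rho(e13) = rho(e1)rho(e3) = row 1: [0, -1]; row 2: [1, 0].
M = (1/5)*rho(e3) + (2)*rho(e13), summed entrywise:
Answer: row 1: [1/5, -2]; row 2: [2, -1/5]


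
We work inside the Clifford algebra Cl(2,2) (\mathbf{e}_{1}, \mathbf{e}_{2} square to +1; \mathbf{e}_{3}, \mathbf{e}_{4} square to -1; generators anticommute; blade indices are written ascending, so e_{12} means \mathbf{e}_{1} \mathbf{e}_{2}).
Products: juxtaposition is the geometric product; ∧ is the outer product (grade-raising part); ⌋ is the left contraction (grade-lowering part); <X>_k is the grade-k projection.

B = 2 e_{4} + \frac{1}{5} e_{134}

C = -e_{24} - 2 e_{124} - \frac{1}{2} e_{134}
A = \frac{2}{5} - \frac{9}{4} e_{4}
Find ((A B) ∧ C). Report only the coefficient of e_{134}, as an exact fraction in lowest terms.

step 1: \frac{9}{2} + \frac{4}{5} e_{4} + \frac{9}{20} e_{13} + \frac{2}{25} e_{134}
step 2: -\frac{9}{2} e_{24} - 9 e_{124} - \frac{9}{4} e_{134} + \frac{9}{20} e_{1234}
Answer: -\frac{9}{4}


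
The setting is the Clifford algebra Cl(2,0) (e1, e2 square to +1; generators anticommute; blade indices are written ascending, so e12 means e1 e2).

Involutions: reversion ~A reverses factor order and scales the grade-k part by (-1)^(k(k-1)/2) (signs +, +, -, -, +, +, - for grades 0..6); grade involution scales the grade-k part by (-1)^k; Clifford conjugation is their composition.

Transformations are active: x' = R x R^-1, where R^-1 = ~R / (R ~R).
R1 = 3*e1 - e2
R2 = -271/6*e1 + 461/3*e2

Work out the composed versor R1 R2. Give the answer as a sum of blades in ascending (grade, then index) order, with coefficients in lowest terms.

Distribute over the terms of R1 (each basis-blade product reordered to ascending indices, repeated generators contracted through their squares):
(3*e1) R2 = -271/2 + 461*e12
(-e2) R2 = -461/3 - 271/6*e12
Summing the partial products and collecting blades:
Answer: -1735/6 + 2495/6*e12


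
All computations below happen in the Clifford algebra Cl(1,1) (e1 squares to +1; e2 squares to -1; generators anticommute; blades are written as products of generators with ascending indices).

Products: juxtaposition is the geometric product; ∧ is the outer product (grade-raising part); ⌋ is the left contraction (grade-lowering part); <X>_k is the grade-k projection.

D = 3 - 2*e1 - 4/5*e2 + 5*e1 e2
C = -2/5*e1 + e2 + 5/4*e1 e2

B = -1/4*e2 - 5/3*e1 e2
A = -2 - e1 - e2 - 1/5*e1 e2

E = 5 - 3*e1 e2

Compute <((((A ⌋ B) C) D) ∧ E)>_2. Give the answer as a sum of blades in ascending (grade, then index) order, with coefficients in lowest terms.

step 1: 1/12 + 5/3*e1 + 13/6*e2 + 10/3*e1 e2
step 2: 4/3 - 79/120*e1 + 7/2*e2 + 211/80*e1 e2
step 3: 5113/240 + 8981/600*e1 + 137/12*e2 + 26527/1200*e1 e2
step 4: 5113/48 + 8981/120*e1 + 685/12*e2 + 2797/60*e1 e2
step 5: 2797/60*e1 e2
Answer: 2797/60*e1 e2


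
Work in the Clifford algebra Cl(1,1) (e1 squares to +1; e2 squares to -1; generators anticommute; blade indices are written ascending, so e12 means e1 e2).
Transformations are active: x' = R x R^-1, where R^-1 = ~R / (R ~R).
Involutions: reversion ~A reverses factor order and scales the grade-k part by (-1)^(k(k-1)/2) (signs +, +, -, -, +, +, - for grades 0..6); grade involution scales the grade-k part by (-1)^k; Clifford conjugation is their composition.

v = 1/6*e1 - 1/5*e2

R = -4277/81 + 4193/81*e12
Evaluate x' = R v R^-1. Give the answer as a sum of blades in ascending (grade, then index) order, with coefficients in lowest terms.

~R = -4277/81 - 4193/81*e12, and R ~R = 237160/2187, so R^-1 = ~R / (237160/2187).
R v = 3773/2430*e1 + 4697/2430*e2
Answer: -33239/19800*e1 - 33311/19800*e2


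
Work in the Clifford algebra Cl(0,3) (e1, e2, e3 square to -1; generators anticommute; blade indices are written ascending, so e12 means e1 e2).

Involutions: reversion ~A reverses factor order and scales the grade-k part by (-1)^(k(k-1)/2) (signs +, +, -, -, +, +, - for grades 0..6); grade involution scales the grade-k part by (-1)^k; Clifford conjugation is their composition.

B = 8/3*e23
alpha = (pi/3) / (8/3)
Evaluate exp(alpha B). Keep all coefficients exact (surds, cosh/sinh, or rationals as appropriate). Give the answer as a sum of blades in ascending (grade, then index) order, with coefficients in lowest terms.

B^2 = (8/3)^2*(e23)^2 = 64/9*(-1) = -64/9 (a basis 2-blade squares to minus the product of its generators' squares).
B^2 = -64/9 — a negative square means the series sums to a rotation: l = 8/3, alpha*l = pi/3, so exp(alpha B) = cos(pi/3) + (sin(pi/3)/(8/3))*B = 1/2 + (3*sqrt(3)/16)*B.
Answer: 1/2 + sqrt(3)/2*e23
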